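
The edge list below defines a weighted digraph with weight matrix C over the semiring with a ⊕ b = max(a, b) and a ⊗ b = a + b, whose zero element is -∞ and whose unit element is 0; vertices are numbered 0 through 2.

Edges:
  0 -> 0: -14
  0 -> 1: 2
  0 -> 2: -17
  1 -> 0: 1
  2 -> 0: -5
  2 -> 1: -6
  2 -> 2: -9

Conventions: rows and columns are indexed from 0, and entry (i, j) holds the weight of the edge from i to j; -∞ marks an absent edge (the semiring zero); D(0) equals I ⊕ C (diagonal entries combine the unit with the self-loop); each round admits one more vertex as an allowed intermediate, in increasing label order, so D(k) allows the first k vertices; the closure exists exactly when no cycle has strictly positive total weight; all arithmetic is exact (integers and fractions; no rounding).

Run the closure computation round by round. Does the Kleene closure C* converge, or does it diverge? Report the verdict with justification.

D(0):
  [0, 2, -17]
  [1, 0, -∞]
  [-5, -6, 0]
Detection: at round 1, diagonal entry (1, 1) turns strictly positive.
Key observation: the cycle 1->0->1 has total weight 1 + 2, which is strictly positive.
Answer: DIVERGES — positive cycle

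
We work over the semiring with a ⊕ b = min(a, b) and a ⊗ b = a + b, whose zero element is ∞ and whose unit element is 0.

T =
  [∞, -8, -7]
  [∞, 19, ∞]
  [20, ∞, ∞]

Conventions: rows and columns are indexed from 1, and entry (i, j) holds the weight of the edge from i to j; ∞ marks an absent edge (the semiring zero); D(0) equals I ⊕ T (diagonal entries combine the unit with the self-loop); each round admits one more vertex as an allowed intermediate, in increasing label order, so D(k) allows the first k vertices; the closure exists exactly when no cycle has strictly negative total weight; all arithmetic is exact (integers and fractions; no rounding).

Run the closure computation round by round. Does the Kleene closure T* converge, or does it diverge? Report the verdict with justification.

D(0):
  [0, -8, -7]
  [∞, 0, ∞]
  [20, ∞, 0]
D(1):
  [0, -8, -7]
  [∞, 0, ∞]
  [20, 12, 0]
D(2):
  [0, -8, -7]
  [∞, 0, ∞]
  [20, 12, 0]
D(3):
  [0, -8, -7]
  [∞, 0, ∞]
  [20, 12, 0]
Key observation: every diagonal entry stays at the unit through all rounds, so no improving cycle exists.
Answer: CONVERGES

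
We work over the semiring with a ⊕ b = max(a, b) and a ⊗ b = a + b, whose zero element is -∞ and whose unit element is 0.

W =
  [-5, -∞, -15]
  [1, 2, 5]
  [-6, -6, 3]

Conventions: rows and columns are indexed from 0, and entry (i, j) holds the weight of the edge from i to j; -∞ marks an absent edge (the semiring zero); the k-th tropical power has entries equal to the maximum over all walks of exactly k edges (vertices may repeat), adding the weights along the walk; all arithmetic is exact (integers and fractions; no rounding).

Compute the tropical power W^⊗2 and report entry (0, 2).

W^⊗2:
  [-10, -21, -12]
  [3, 4, 8]
  [-3, -3, 6]
Key observation: the optimum is the walk 0->2->2, with weight (-15) + 3 = -12.
Optimal value attained by: walk 0->2->2.
Answer: (W^⊗2)[0][2] = -12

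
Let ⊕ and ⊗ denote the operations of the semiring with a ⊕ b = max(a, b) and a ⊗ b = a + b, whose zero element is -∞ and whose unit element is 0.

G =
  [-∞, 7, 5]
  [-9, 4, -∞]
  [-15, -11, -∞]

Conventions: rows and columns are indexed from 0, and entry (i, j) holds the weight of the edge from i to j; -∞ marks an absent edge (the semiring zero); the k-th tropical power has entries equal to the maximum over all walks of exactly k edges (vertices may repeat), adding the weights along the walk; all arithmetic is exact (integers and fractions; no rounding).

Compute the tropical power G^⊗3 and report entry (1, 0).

G^⊗2:
  [-2, 11, -∞]
  [-5, 8, -4]
  [-20, -7, -10]
G^⊗3:
  [2, 15, 3]
  [-1, 12, 0]
  [-16, -3, -15]
Key observation: the optimum is the walk 1->1->1->0, with weight 4 + 4 + (-9) = -1.
Optimal value attained by: walk 1->1->1->0.
Answer: (G^⊗3)[1][0] = -1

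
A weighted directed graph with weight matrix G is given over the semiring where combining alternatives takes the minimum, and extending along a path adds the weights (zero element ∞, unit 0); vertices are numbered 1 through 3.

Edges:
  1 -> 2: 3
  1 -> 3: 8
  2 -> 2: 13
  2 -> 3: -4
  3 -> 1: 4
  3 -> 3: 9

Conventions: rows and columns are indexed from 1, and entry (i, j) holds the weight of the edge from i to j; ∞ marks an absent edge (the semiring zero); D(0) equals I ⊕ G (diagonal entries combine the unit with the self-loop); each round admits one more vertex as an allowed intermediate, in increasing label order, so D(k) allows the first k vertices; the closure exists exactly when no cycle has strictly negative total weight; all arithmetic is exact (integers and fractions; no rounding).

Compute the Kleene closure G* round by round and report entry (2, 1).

D(0):
  [0, 3, 8]
  [∞, 0, -4]
  [4, ∞, 0]
D(1):
  [0, 3, 8]
  [∞, 0, -4]
  [4, 7, 0]
D(2):
  [0, 3, -1]
  [∞, 0, -4]
  [4, 7, 0]
D(3):
  [0, 3, -1]
  [0, 0, -4]
  [4, 7, 0]
Answer: G*[2][1] = 0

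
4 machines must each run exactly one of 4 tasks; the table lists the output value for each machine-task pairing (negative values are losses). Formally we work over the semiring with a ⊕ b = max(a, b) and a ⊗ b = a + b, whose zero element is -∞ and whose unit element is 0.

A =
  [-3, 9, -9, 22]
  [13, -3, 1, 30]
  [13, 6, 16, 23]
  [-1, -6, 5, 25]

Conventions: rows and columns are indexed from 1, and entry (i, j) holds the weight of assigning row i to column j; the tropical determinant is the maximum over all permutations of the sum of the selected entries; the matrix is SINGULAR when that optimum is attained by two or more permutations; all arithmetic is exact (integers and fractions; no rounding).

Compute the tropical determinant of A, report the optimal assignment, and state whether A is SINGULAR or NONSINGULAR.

σ = (1, 2, 3, 4): (-3) + (-3) + 16 + 25 = 35
σ = (1, 2, 4, 3): (-3) + (-3) + 23 + 5 = 22
σ = (1, 3, 2, 4): (-3) + 1 + 6 + 25 = 29
σ = (1, 3, 4, 2): (-3) + 1 + 23 + (-6) = 15
σ = (1, 4, 2, 3): (-3) + 30 + 6 + 5 = 38
σ = (1, 4, 3, 2): (-3) + 30 + 16 + (-6) = 37
σ = (2, 1, 3, 4): 9 + 13 + 16 + 25 = 63
σ = (2, 1, 4, 3): 9 + 13 + 23 + 5 = 50
σ = (2, 3, 1, 4): 9 + 1 + 13 + 25 = 48
σ = (2, 3, 4, 1): 9 + 1 + 23 + (-1) = 32
σ = (2, 4, 1, 3): 9 + 30 + 13 + 5 = 57
σ = (2, 4, 3, 1): 9 + 30 + 16 + (-1) = 54
σ = (3, 1, 2, 4): (-9) + 13 + 6 + 25 = 35
σ = (3, 1, 4, 2): (-9) + 13 + 23 + (-6) = 21
σ = (3, 2, 1, 4): (-9) + (-3) + 13 + 25 = 26
σ = (3, 2, 4, 1): (-9) + (-3) + 23 + (-1) = 10
σ = (3, 4, 1, 2): (-9) + 30 + 13 + (-6) = 28
σ = (3, 4, 2, 1): (-9) + 30 + 6 + (-1) = 26
σ = (4, 1, 2, 3): 22 + 13 + 6 + 5 = 46
σ = (4, 1, 3, 2): 22 + 13 + 16 + (-6) = 45
σ = (4, 2, 1, 3): 22 + (-3) + 13 + 5 = 37
σ = (4, 2, 3, 1): 22 + (-3) + 16 + (-1) = 34
σ = (4, 3, 1, 2): 22 + 1 + 13 + (-6) = 30
σ = (4, 3, 2, 1): 22 + 1 + 6 + (-1) = 28
Optimal value attained by: σ = (2, 1, 3, 4).
Answer: det⊕(A) = 63; verdict: NONSINGULAR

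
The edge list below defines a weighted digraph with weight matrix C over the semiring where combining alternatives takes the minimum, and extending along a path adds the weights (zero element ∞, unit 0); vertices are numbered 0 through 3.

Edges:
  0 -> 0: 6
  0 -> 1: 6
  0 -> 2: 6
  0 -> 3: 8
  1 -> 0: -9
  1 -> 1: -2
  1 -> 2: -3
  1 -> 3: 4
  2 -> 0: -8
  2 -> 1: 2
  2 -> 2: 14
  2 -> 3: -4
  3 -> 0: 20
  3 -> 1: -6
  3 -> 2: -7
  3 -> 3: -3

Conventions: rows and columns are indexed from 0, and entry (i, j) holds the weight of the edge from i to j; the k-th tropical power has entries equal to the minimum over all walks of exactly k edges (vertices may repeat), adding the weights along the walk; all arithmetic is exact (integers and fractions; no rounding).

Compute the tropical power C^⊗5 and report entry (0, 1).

C^⊗2:
  [-3, 2, 1, 2]
  [-11, -4, -5, -7]
  [-7, -10, -11, -7]
  [-15, -9, -10, -11]
C^⊗3:
  [-7, -4, -5, -3]
  [-13, -13, -14, -10]
  [-19, -13, -14, -15]
  [-18, -17, -18, -14]
C^⊗4:
  [-13, -9, -10, -9]
  [-22, -16, -17, -18]
  [-22, -21, -22, -18]
  [-26, -20, -21, -22]
C^⊗5:
  [-18, -15, -16, -14]
  [-25, -24, -25, -21]
  [-30, -24, -25, -26]
  [-29, -28, -29, -25]
Key observation: the optimum is the walk 0->2->3->2->3->1, with weight 6 + (-4) + (-7) + (-4) + (-6) = -15.
Optimal value attained by: walk 0->2->3->2->3->1.
Answer: (C^⊗5)[0][1] = -15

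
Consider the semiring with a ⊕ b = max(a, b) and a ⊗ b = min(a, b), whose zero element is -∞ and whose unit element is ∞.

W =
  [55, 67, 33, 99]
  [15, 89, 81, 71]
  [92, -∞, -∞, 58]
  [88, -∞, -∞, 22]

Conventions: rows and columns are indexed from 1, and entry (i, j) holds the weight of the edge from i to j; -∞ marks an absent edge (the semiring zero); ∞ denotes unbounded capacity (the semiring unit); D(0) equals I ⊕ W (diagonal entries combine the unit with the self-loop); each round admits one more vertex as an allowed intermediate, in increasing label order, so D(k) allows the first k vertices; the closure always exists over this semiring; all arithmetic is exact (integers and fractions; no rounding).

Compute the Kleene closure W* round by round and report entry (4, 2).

D(0):
  [∞, 67, 33, 99]
  [15, ∞, 81, 71]
  [92, -∞, ∞, 58]
  [88, -∞, -∞, ∞]
D(1):
  [∞, 67, 33, 99]
  [15, ∞, 81, 71]
  [92, 67, ∞, 92]
  [88, 67, 33, ∞]
D(2):
  [∞, 67, 67, 99]
  [15, ∞, 81, 71]
  [92, 67, ∞, 92]
  [88, 67, 67, ∞]
D(3):
  [∞, 67, 67, 99]
  [81, ∞, 81, 81]
  [92, 67, ∞, 92]
  [88, 67, 67, ∞]
D(4):
  [∞, 67, 67, 99]
  [81, ∞, 81, 81]
  [92, 67, ∞, 92]
  [88, 67, 67, ∞]
Answer: W*[4][2] = 67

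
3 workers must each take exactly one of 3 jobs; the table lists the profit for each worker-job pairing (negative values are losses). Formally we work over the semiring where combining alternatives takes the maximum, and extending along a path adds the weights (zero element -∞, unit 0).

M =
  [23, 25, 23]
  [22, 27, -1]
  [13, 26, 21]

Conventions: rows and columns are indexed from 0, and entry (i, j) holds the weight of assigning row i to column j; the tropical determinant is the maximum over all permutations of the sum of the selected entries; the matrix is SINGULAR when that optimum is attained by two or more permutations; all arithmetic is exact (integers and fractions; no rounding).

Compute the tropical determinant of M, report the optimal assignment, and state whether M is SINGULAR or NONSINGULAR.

σ = (0, 1, 2): 23 + 27 + 21 = 71
σ = (0, 2, 1): 23 + (-1) + 26 = 48
σ = (1, 0, 2): 25 + 22 + 21 = 68
σ = (1, 2, 0): 25 + (-1) + 13 = 37
σ = (2, 0, 1): 23 + 22 + 26 = 71
σ = (2, 1, 0): 23 + 27 + 13 = 63
Optimal value attained by: σ = (0, 1, 2).
Answer: det⊕(M) = 71; verdict: SINGULAR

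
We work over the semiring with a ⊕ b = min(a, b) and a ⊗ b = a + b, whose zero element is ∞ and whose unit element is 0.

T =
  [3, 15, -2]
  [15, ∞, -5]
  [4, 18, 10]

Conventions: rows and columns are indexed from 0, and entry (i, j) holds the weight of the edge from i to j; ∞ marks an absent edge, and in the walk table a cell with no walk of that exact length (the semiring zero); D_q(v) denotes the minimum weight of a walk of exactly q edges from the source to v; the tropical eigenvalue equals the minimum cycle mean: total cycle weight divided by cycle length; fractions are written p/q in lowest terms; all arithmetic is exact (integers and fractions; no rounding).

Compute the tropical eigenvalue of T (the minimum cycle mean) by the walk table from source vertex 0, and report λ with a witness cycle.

q=0: [0, ∞, ∞]
q=1: [3, 15, -2]
q=2: [2, 16, 1]
q=3: [5, 17, 0]
Optimal cycle mean attained by: cycle 0->2->0, total (-2) + 4, length 2.
Answer: λ = 1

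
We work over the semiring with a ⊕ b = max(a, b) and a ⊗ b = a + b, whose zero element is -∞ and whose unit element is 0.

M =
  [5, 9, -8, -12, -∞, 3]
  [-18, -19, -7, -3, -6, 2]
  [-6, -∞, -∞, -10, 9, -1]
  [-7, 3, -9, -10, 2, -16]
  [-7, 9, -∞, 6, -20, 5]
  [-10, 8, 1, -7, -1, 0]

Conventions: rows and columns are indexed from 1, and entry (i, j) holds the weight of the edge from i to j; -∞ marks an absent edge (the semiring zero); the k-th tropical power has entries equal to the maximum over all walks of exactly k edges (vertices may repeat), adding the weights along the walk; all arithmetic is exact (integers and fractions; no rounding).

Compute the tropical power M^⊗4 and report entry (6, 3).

M^⊗2:
  [10, 14, 4, 6, 3, 11]
  [-8, 10, 3, 0, 2, 2]
  [2, 18, 0, 15, -2, 14]
  [-2, 11, -4, 8, 0, 7]
  [-1, 13, 6, 6, 8, 11]
  [-5, 8, 1, 5, 10, 10]
M^⊗3:
  [15, 19, 12, 11, 13, 16]
  [-3, 11, 3, 8, 12, 12]
  [8, 22, 15, 15, 17, 20]
  [3, 15, 8, 8, 10, 13]
  [4, 19, 12, 14, 15, 15]
  [3, 19, 11, 16, 10, 15]
M^⊗4:
  [20, 24, 17, 19, 21, 21]
  [5, 21, 13, 18, 12, 17]
  [13, 28, 21, 23, 24, 24]
  [8, 21, 14, 16, 17, 17]
  [9, 24, 16, 21, 21, 21]
  [9, 23, 16, 16, 20, 21]
Key observation: the optimum is the walk 6->3->5->6->3, with weight 1 + 9 + 5 + 1 = 16.
Optimal value attained by: walk 6->3->5->6->3.
Answer: (M^⊗4)[6][3] = 16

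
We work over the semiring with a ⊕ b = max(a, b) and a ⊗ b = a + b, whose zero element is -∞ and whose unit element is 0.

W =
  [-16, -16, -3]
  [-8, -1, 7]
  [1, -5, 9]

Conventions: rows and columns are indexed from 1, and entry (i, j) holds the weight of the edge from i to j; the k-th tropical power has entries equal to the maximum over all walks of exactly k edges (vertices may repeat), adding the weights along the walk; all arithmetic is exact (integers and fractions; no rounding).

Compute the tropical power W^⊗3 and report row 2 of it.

W^⊗2:
  [-2, -8, 6]
  [8, 2, 16]
  [10, 4, 18]
W^⊗3:
  [7, 1, 15]
  [17, 11, 25]
  [19, 13, 27]
Answer: row 2 of W^⊗3 = [17, 11, 25]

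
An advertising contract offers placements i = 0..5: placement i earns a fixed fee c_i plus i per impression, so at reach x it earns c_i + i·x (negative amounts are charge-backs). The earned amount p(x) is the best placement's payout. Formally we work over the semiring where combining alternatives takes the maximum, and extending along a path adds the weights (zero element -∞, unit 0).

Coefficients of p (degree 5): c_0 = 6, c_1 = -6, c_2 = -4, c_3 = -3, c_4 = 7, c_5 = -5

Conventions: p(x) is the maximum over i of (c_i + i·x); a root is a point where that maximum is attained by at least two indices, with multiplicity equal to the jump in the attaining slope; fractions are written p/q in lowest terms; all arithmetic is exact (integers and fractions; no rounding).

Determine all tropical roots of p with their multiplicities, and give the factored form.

hull edge (i=0, c=6) to (i=4, c=7): slope 1/4, span 4
hull edge (i=4, c=7) to (i=5, c=-5): slope -12, span 1
Factored form: p(x) = -5 ⊗ (x ⊕ (-1/4)) ⊗ (x ⊕ (-1/4)) ⊗ (x ⊕ (-1/4)) ⊗ (x ⊕ (-1/4)) ⊗ (x ⊕ 12)
Answer: roots = -1/4 (mult 4), 12 (mult 1)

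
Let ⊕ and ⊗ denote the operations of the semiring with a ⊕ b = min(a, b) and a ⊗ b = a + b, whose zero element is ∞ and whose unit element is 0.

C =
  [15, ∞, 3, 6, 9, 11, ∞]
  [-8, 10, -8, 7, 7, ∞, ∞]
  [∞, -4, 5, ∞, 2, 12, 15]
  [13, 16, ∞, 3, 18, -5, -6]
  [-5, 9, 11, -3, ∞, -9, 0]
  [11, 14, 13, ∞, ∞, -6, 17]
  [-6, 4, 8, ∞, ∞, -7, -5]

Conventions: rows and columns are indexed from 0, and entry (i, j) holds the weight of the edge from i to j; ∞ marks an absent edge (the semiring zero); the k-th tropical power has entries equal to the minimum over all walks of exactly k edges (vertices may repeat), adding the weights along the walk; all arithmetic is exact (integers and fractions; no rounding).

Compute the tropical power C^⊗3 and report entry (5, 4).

C^⊗2:
  [4, -1, 8, 6, 5, 0, 0]
  [2, -12, -5, -2, -6, -2, 1]
  [-12, 1, -12, -1, 3, -7, 2]
  [-12, -2, 2, 6, 21, -13, -11]
  [-6, 4, -2, 0, 4, -15, -9]
  [5, 8, 6, 17, 15, -12, 11]
  [-11, -1, -4, 0, 3, -13, -10]
C^⊗3:
  [-9, 4, -9, 2, 6, -7, -5]
  [-20, -9, -20, -9, -5, -15, -8]
  [-7, -16, -9, -6, -10, -13, -7]
  [-17, -7, -10, -6, -3, -19, -16]
  [-15, -6, -4, 0, 0, -21, -14]
  [-1, 2, 0, 11, 8, -18, 5]
  [-16, -8, -9, -5, -2, -19, -15]
Key observation: the optimum is the walk 5->1->2->4, with weight 14 + (-8) + 2 = 8.
Optimal value attained by: walk 5->1->2->4.
Answer: (C^⊗3)[5][4] = 8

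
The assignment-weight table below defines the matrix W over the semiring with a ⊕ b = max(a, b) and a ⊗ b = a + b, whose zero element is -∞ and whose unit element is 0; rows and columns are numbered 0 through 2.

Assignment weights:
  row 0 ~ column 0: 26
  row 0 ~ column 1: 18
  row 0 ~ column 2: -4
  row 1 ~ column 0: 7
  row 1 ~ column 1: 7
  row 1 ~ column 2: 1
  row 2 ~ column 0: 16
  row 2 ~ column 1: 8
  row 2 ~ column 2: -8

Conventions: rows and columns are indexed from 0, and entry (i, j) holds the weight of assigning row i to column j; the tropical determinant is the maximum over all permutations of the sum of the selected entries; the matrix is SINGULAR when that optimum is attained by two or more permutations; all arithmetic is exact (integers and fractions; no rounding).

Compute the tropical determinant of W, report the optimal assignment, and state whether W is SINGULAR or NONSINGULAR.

σ = (0, 1, 2): 26 + 7 + (-8) = 25
σ = (0, 2, 1): 26 + 1 + 8 = 35
σ = (1, 0, 2): 18 + 7 + (-8) = 17
σ = (1, 2, 0): 18 + 1 + 16 = 35
σ = (2, 0, 1): (-4) + 7 + 8 = 11
σ = (2, 1, 0): (-4) + 7 + 16 = 19
Optimal value attained by: σ = (0, 2, 1).
Answer: det⊕(W) = 35; verdict: SINGULAR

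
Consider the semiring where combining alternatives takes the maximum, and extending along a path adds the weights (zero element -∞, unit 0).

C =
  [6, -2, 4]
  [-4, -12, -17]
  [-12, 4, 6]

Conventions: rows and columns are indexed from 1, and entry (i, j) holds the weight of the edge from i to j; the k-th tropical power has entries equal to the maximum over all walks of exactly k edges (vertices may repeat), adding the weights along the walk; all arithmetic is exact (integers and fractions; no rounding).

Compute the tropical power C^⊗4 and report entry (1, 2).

C^⊗2:
  [12, 8, 10]
  [2, -6, 0]
  [0, 10, 12]
C^⊗3:
  [18, 14, 16]
  [8, 4, 6]
  [6, 16, 18]
C^⊗4:
  [24, 20, 22]
  [14, 10, 12]
  [12, 22, 24]
Key observation: the optimum is the walk 1->1->1->3->2, with weight 6 + 6 + 4 + 4 = 20.
Optimal value attained by: walk 1->1->1->3->2.
Answer: (C^⊗4)[1][2] = 20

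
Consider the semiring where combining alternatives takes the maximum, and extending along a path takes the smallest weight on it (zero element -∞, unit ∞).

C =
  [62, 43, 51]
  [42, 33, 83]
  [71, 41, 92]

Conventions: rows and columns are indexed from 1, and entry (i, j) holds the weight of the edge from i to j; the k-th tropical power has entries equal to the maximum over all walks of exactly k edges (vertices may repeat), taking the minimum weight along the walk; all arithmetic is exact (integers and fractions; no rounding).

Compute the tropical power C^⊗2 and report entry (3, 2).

C^⊗2:
  [62, 43, 51]
  [71, 42, 83]
  [71, 43, 92]
Key observation: the optimum is the walk 3->1->2, with weight 71 min 43 = 43.
Optimal value attained by: walk 3->1->2.
Answer: (C^⊗2)[3][2] = 43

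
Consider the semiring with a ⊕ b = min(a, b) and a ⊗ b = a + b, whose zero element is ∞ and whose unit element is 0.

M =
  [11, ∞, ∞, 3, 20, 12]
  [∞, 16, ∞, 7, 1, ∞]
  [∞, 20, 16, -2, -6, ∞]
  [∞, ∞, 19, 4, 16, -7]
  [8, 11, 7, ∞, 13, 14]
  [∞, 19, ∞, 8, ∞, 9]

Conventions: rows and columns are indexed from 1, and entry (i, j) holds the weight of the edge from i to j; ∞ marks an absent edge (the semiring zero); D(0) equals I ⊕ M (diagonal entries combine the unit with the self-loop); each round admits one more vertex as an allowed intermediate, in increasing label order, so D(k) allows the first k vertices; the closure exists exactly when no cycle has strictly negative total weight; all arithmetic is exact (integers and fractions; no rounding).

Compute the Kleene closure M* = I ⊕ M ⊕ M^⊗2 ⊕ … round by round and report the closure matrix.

D(0):
  [0, ∞, ∞, 3, 20, 12]
  [∞, 0, ∞, 7, 1, ∞]
  [∞, 20, 0, -2, -6, ∞]
  [∞, ∞, 19, 0, 16, -7]
  [8, 11, 7, ∞, 0, 14]
  [∞, 19, ∞, 8, ∞, 0]
D(1):
  [0, ∞, ∞, 3, 20, 12]
  [∞, 0, ∞, 7, 1, ∞]
  [∞, 20, 0, -2, -6, ∞]
  [∞, ∞, 19, 0, 16, -7]
  [8, 11, 7, 11, 0, 14]
  [∞, 19, ∞, 8, ∞, 0]
D(2):
  [0, ∞, ∞, 3, 20, 12]
  [∞, 0, ∞, 7, 1, ∞]
  [∞, 20, 0, -2, -6, ∞]
  [∞, ∞, 19, 0, 16, -7]
  [8, 11, 7, 11, 0, 14]
  [∞, 19, ∞, 8, 20, 0]
D(3):
  [0, ∞, ∞, 3, 20, 12]
  [∞, 0, ∞, 7, 1, ∞]
  [∞, 20, 0, -2, -6, ∞]
  [∞, 39, 19, 0, 13, -7]
  [8, 11, 7, 5, 0, 14]
  [∞, 19, ∞, 8, 20, 0]
D(4):
  [0, 42, 22, 3, 16, -4]
  [∞, 0, 26, 7, 1, 0]
  [∞, 20, 0, -2, -6, -9]
  [∞, 39, 19, 0, 13, -7]
  [8, 11, 7, 5, 0, -2]
  [∞, 19, 27, 8, 20, 0]
D(5):
  [0, 27, 22, 3, 16, -4]
  [9, 0, 8, 6, 1, -1]
  [2, 5, 0, -2, -6, -9]
  [21, 24, 19, 0, 13, -7]
  [8, 11, 7, 5, 0, -2]
  [28, 19, 27, 8, 20, 0]
D(6):
  [0, 15, 22, 3, 16, -4]
  [9, 0, 8, 6, 1, -1]
  [2, 5, 0, -2, -6, -9]
  [21, 12, 19, 0, 13, -7]
  [8, 11, 7, 5, 0, -2]
  [28, 19, 27, 8, 20, 0]
Answer: M* = [[0, 15, 22, 3, 16, -4], [9, 0, 8, 6, 1, -1], [2, 5, 0, -2, -6, -9], [21, 12, 19, 0, 13, -7], [8, 11, 7, 5, 0, -2], [28, 19, 27, 8, 20, 0]]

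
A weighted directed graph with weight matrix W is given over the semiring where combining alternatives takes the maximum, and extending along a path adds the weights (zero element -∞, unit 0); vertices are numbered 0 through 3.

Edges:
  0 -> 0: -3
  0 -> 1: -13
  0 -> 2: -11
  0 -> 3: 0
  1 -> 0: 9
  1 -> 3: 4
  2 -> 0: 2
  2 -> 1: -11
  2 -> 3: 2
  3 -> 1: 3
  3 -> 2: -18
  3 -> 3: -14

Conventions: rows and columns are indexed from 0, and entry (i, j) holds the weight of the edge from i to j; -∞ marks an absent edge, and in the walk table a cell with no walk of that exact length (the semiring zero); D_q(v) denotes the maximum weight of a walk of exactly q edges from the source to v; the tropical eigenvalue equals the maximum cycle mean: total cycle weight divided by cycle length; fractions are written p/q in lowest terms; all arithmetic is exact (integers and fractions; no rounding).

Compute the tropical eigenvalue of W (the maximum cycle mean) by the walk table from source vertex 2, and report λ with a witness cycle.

q=0: [-∞, -∞, 0, -∞]
q=1: [2, -11, -∞, 2]
q=2: [-1, 5, -9, 2]
q=3: [14, 5, -12, 9]
q=4: [14, 12, 3, 14]
Optimal cycle mean attained by: cycle 0->3->1->0, total 0 + 3 + 9, length 3.
Answer: λ = 4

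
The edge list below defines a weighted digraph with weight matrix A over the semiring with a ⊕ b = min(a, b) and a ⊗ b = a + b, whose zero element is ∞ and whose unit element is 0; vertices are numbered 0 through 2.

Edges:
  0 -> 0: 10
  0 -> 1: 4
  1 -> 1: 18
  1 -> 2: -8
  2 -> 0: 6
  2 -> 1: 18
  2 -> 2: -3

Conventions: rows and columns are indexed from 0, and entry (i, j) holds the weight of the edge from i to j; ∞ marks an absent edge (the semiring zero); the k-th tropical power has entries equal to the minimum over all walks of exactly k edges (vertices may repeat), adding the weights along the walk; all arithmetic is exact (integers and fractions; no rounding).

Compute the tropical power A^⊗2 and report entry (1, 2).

A^⊗2:
  [20, 14, -4]
  [-2, 10, -11]
  [3, 10, -6]
Key observation: the optimum is the walk 1->2->2, with weight (-8) + (-3) = -11.
Optimal value attained by: walk 1->2->2.
Answer: (A^⊗2)[1][2] = -11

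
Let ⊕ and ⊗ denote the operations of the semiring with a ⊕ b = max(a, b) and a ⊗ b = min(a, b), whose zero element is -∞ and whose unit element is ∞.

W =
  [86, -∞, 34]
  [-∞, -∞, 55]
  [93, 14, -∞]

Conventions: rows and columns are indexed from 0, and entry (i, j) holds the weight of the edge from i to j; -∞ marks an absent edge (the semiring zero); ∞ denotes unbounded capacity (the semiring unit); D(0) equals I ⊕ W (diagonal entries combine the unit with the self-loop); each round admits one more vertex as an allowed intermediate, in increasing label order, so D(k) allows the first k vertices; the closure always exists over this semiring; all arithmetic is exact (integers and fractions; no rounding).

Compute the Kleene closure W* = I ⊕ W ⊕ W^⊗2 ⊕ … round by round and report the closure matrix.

D(0):
  [∞, -∞, 34]
  [-∞, ∞, 55]
  [93, 14, ∞]
D(1):
  [∞, -∞, 34]
  [-∞, ∞, 55]
  [93, 14, ∞]
D(2):
  [∞, -∞, 34]
  [-∞, ∞, 55]
  [93, 14, ∞]
D(3):
  [∞, 14, 34]
  [55, ∞, 55]
  [93, 14, ∞]
Answer: W* = [[∞, 14, 34], [55, ∞, 55], [93, 14, ∞]]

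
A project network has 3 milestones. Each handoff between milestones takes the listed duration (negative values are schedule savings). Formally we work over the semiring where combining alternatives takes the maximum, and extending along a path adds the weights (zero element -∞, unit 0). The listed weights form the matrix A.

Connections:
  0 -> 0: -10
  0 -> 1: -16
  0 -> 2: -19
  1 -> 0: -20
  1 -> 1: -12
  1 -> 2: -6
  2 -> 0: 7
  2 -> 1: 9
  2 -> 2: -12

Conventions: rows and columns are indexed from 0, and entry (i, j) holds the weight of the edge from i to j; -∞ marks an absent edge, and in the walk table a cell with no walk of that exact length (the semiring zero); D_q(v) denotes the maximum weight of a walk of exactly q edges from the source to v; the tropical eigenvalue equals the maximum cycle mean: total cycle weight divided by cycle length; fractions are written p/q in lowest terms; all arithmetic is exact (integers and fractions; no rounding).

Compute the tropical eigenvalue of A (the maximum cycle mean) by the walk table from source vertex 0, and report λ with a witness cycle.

q=0: [0, -∞, -∞]
q=1: [-10, -16, -19]
q=2: [-12, -10, -22]
q=3: [-15, -13, -16]
Optimal cycle mean attained by: cycle 1->2->1, total (-6) + 9, length 2.
Answer: λ = 3/2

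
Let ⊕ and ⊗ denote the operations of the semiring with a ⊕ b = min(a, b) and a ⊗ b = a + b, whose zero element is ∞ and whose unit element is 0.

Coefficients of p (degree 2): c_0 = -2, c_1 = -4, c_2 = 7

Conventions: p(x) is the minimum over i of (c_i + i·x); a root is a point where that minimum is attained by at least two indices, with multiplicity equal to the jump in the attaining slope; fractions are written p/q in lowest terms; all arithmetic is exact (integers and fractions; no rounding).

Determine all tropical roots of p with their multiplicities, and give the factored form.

hull edge (i=0, c=-2) to (i=1, c=-4): slope -2, span 1
hull edge (i=1, c=-4) to (i=2, c=7): slope 11, span 1
Factored form: p(x) = 7 ⊗ (x ⊕ (-11)) ⊗ (x ⊕ 2)
Answer: roots = -11 (mult 1), 2 (mult 1)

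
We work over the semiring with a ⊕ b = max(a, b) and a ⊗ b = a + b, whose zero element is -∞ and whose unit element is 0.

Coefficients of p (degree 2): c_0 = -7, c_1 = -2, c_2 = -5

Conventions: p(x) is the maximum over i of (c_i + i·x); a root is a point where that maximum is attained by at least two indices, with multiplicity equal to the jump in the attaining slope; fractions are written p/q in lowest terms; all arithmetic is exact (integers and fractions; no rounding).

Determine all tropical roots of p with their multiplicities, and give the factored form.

hull edge (i=0, c=-7) to (i=1, c=-2): slope 5, span 1
hull edge (i=1, c=-2) to (i=2, c=-5): slope -3, span 1
Factored form: p(x) = -5 ⊗ (x ⊕ (-5)) ⊗ (x ⊕ 3)
Answer: roots = -5 (mult 1), 3 (mult 1)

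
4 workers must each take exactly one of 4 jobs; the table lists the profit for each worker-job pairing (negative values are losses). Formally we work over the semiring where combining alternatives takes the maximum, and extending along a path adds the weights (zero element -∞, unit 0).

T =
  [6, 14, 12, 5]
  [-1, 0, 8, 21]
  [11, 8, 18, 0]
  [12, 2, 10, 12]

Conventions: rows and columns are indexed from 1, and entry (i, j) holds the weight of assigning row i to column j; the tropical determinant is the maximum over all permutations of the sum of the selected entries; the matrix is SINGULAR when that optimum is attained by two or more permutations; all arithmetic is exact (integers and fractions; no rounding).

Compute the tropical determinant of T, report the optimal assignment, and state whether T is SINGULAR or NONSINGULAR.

σ = (1, 2, 3, 4): 6 + 0 + 18 + 12 = 36
σ = (1, 2, 4, 3): 6 + 0 + 0 + 10 = 16
σ = (1, 3, 2, 4): 6 + 8 + 8 + 12 = 34
σ = (1, 3, 4, 2): 6 + 8 + 0 + 2 = 16
σ = (1, 4, 2, 3): 6 + 21 + 8 + 10 = 45
σ = (1, 4, 3, 2): 6 + 21 + 18 + 2 = 47
σ = (2, 1, 3, 4): 14 + (-1) + 18 + 12 = 43
σ = (2, 1, 4, 3): 14 + (-1) + 0 + 10 = 23
σ = (2, 3, 1, 4): 14 + 8 + 11 + 12 = 45
σ = (2, 3, 4, 1): 14 + 8 + 0 + 12 = 34
σ = (2, 4, 1, 3): 14 + 21 + 11 + 10 = 56
σ = (2, 4, 3, 1): 14 + 21 + 18 + 12 = 65
σ = (3, 1, 2, 4): 12 + (-1) + 8 + 12 = 31
σ = (3, 1, 4, 2): 12 + (-1) + 0 + 2 = 13
σ = (3, 2, 1, 4): 12 + 0 + 11 + 12 = 35
σ = (3, 2, 4, 1): 12 + 0 + 0 + 12 = 24
σ = (3, 4, 1, 2): 12 + 21 + 11 + 2 = 46
σ = (3, 4, 2, 1): 12 + 21 + 8 + 12 = 53
σ = (4, 1, 2, 3): 5 + (-1) + 8 + 10 = 22
σ = (4, 1, 3, 2): 5 + (-1) + 18 + 2 = 24
σ = (4, 2, 1, 3): 5 + 0 + 11 + 10 = 26
σ = (4, 2, 3, 1): 5 + 0 + 18 + 12 = 35
σ = (4, 3, 1, 2): 5 + 8 + 11 + 2 = 26
σ = (4, 3, 2, 1): 5 + 8 + 8 + 12 = 33
Optimal value attained by: σ = (2, 4, 3, 1).
Answer: det⊕(T) = 65; verdict: NONSINGULAR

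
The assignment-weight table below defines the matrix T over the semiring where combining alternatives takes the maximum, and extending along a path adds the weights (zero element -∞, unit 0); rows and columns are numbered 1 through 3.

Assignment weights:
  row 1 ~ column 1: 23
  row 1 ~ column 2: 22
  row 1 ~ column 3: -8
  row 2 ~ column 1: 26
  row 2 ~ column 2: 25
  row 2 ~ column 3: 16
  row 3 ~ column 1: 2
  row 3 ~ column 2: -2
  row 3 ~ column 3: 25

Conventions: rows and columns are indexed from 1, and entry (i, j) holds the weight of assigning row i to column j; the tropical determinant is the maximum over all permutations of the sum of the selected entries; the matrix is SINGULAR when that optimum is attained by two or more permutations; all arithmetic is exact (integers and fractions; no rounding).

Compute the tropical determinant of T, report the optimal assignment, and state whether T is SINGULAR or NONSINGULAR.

σ = (1, 2, 3): 23 + 25 + 25 = 73
σ = (1, 3, 2): 23 + 16 + (-2) = 37
σ = (2, 1, 3): 22 + 26 + 25 = 73
σ = (2, 3, 1): 22 + 16 + 2 = 40
σ = (3, 1, 2): (-8) + 26 + (-2) = 16
σ = (3, 2, 1): (-8) + 25 + 2 = 19
Optimal value attained by: σ = (1, 2, 3).
Answer: det⊕(T) = 73; verdict: SINGULAR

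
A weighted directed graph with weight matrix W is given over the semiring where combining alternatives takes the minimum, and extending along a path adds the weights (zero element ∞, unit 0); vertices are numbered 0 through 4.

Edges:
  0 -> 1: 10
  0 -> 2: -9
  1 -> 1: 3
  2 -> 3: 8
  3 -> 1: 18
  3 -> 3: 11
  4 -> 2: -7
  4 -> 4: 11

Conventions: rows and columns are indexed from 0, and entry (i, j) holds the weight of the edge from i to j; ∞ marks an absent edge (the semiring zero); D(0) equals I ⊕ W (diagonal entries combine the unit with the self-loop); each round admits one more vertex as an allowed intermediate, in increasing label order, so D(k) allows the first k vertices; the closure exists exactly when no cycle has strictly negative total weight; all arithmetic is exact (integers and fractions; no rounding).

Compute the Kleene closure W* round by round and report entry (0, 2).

D(0):
  [0, 10, -9, ∞, ∞]
  [∞, 0, ∞, ∞, ∞]
  [∞, ∞, 0, 8, ∞]
  [∞, 18, ∞, 0, ∞]
  [∞, ∞, -7, ∞, 0]
D(1):
  [0, 10, -9, ∞, ∞]
  [∞, 0, ∞, ∞, ∞]
  [∞, ∞, 0, 8, ∞]
  [∞, 18, ∞, 0, ∞]
  [∞, ∞, -7, ∞, 0]
D(2):
  [0, 10, -9, ∞, ∞]
  [∞, 0, ∞, ∞, ∞]
  [∞, ∞, 0, 8, ∞]
  [∞, 18, ∞, 0, ∞]
  [∞, ∞, -7, ∞, 0]
D(3):
  [0, 10, -9, -1, ∞]
  [∞, 0, ∞, ∞, ∞]
  [∞, ∞, 0, 8, ∞]
  [∞, 18, ∞, 0, ∞]
  [∞, ∞, -7, 1, 0]
D(4):
  [0, 10, -9, -1, ∞]
  [∞, 0, ∞, ∞, ∞]
  [∞, 26, 0, 8, ∞]
  [∞, 18, ∞, 0, ∞]
  [∞, 19, -7, 1, 0]
D(5):
  [0, 10, -9, -1, ∞]
  [∞, 0, ∞, ∞, ∞]
  [∞, 26, 0, 8, ∞]
  [∞, 18, ∞, 0, ∞]
  [∞, 19, -7, 1, 0]
Answer: W*[0][2] = -9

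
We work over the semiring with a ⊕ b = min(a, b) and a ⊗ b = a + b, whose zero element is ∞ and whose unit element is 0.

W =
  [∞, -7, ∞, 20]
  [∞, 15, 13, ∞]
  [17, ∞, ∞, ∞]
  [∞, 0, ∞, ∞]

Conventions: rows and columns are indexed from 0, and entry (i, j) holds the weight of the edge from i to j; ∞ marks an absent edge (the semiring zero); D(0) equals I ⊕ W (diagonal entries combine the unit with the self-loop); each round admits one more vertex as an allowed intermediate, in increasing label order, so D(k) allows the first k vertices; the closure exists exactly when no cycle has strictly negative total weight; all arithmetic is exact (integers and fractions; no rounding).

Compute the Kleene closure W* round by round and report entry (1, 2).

D(0):
  [0, -7, ∞, 20]
  [∞, 0, 13, ∞]
  [17, ∞, 0, ∞]
  [∞, 0, ∞, 0]
D(1):
  [0, -7, ∞, 20]
  [∞, 0, 13, ∞]
  [17, 10, 0, 37]
  [∞, 0, ∞, 0]
D(2):
  [0, -7, 6, 20]
  [∞, 0, 13, ∞]
  [17, 10, 0, 37]
  [∞, 0, 13, 0]
D(3):
  [0, -7, 6, 20]
  [30, 0, 13, 50]
  [17, 10, 0, 37]
  [30, 0, 13, 0]
D(4):
  [0, -7, 6, 20]
  [30, 0, 13, 50]
  [17, 10, 0, 37]
  [30, 0, 13, 0]
Answer: W*[1][2] = 13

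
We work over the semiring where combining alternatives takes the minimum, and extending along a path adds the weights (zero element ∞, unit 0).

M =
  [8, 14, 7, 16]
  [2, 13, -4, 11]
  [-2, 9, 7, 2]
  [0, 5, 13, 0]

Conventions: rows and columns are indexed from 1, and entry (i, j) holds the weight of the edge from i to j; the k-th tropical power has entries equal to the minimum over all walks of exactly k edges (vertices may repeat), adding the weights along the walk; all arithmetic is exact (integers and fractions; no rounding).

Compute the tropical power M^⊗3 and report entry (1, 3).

M^⊗2:
  [5, 16, 10, 9]
  [-6, 5, 3, -2]
  [2, 7, 5, 2]
  [0, 5, 1, 0]
M^⊗3:
  [8, 14, 12, 9]
  [-2, 3, 1, -2]
  [2, 7, 3, 2]
  [-1, 5, 1, 0]
Key observation: the optimum is the walk 1->3->1->3, with weight 7 + (-2) + 7 = 12.
Optimal value attained by: walk 1->3->1->3.
Answer: (M^⊗3)[1][3] = 12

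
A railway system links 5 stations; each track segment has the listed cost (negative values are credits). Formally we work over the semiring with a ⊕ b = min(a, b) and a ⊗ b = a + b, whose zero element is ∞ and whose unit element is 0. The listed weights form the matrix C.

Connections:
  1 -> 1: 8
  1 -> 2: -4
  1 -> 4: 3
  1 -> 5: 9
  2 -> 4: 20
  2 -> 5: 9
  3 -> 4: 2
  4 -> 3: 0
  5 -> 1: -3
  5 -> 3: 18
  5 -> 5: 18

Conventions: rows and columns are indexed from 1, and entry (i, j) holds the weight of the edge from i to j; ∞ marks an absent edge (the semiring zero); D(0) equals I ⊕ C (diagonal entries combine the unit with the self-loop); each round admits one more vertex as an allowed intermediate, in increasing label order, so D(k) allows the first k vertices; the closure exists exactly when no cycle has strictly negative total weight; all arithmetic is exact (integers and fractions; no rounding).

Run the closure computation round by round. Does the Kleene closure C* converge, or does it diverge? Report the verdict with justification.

D(0):
  [0, -4, ∞, 3, 9]
  [∞, 0, ∞, 20, 9]
  [∞, ∞, 0, 2, ∞]
  [∞, ∞, 0, 0, ∞]
  [-3, ∞, 18, ∞, 0]
D(1):
  [0, -4, ∞, 3, 9]
  [∞, 0, ∞, 20, 9]
  [∞, ∞, 0, 2, ∞]
  [∞, ∞, 0, 0, ∞]
  [-3, -7, 18, 0, 0]
D(2):
  [0, -4, ∞, 3, 5]
  [∞, 0, ∞, 20, 9]
  [∞, ∞, 0, 2, ∞]
  [∞, ∞, 0, 0, ∞]
  [-3, -7, 18, 0, 0]
D(3):
  [0, -4, ∞, 3, 5]
  [∞, 0, ∞, 20, 9]
  [∞, ∞, 0, 2, ∞]
  [∞, ∞, 0, 0, ∞]
  [-3, -7, 18, 0, 0]
D(4):
  [0, -4, 3, 3, 5]
  [∞, 0, 20, 20, 9]
  [∞, ∞, 0, 2, ∞]
  [∞, ∞, 0, 0, ∞]
  [-3, -7, 0, 0, 0]
D(5):
  [0, -4, 3, 3, 5]
  [6, 0, 9, 9, 9]
  [∞, ∞, 0, 2, ∞]
  [∞, ∞, 0, 0, ∞]
  [-3, -7, 0, 0, 0]
Key observation: every diagonal entry stays at the unit through all rounds, so no improving cycle exists.
Answer: CONVERGES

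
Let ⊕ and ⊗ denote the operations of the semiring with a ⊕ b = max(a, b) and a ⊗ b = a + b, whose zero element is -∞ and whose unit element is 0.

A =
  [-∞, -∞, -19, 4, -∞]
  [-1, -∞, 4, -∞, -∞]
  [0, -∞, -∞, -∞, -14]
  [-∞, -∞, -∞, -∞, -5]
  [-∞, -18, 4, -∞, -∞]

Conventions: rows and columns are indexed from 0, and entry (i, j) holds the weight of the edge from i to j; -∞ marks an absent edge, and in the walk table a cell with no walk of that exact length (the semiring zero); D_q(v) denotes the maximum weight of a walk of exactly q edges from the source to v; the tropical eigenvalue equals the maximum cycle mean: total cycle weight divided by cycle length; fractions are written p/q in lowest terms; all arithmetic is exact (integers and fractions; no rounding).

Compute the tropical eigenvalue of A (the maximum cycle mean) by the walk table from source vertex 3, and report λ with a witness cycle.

q=0: [-∞, -∞, -∞, 0, -∞]
q=1: [-∞, -∞, -∞, -∞, -5]
q=2: [-∞, -23, -1, -∞, -∞]
q=3: [-1, -∞, -19, -∞, -15]
q=4: [-19, -33, -11, 3, -33]
q=5: [-11, -51, -29, -15, -2]
Optimal cycle mean attained by: cycle 0->3->4->2->0, total 4 + (-5) + 4 + 0, length 4.
Answer: λ = 3/4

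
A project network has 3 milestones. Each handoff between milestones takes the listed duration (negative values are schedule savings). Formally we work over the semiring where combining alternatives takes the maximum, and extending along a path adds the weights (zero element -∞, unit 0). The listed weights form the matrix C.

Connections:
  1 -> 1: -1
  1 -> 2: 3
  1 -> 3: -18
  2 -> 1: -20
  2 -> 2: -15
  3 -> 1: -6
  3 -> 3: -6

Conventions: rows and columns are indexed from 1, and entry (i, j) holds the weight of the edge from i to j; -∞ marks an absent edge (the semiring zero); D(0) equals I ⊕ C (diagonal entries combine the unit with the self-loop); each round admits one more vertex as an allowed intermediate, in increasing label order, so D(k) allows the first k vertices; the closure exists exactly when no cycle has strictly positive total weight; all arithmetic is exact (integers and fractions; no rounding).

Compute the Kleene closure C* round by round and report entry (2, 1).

D(0):
  [0, 3, -18]
  [-20, 0, -∞]
  [-6, -∞, 0]
D(1):
  [0, 3, -18]
  [-20, 0, -38]
  [-6, -3, 0]
D(2):
  [0, 3, -18]
  [-20, 0, -38]
  [-6, -3, 0]
D(3):
  [0, 3, -18]
  [-20, 0, -38]
  [-6, -3, 0]
Answer: C*[2][1] = -20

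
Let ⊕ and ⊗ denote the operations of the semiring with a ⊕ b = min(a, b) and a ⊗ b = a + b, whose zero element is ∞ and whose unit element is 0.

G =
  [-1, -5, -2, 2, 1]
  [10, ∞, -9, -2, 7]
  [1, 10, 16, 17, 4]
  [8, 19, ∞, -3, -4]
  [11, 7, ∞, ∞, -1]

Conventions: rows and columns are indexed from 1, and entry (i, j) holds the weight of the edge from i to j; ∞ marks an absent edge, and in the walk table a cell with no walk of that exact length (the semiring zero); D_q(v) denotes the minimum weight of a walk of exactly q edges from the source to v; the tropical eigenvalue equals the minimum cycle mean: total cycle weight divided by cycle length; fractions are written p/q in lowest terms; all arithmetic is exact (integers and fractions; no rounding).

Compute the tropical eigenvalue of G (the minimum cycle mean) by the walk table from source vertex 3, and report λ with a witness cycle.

q=0: [∞, ∞, 0, ∞, ∞]
q=1: [1, 10, 16, 17, 4]
q=2: [0, -4, -1, 3, 2]
q=3: [-1, -5, -13, -6, -1]
q=4: [-12, -6, -14, -9, -10]
q=5: [-13, -17, -15, -12, -13]
Optimal cycle mean attained by: cycle 1->2->3->1, total (-5) + (-9) + 1, length 3.
Answer: λ = -13/3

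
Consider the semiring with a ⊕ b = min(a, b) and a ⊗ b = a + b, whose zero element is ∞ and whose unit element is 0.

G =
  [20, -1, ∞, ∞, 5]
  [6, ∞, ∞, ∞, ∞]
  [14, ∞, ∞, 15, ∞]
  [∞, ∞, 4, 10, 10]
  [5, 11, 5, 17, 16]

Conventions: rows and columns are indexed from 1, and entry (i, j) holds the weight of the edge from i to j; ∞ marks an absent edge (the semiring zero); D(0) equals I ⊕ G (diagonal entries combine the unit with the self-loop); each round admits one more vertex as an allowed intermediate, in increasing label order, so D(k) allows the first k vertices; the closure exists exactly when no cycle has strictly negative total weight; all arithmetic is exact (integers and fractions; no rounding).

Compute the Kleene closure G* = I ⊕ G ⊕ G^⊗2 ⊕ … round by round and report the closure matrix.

D(0):
  [0, -1, ∞, ∞, 5]
  [6, 0, ∞, ∞, ∞]
  [14, ∞, 0, 15, ∞]
  [∞, ∞, 4, 0, 10]
  [5, 11, 5, 17, 0]
D(1):
  [0, -1, ∞, ∞, 5]
  [6, 0, ∞, ∞, 11]
  [14, 13, 0, 15, 19]
  [∞, ∞, 4, 0, 10]
  [5, 4, 5, 17, 0]
D(2):
  [0, -1, ∞, ∞, 5]
  [6, 0, ∞, ∞, 11]
  [14, 13, 0, 15, 19]
  [∞, ∞, 4, 0, 10]
  [5, 4, 5, 17, 0]
D(3):
  [0, -1, ∞, ∞, 5]
  [6, 0, ∞, ∞, 11]
  [14, 13, 0, 15, 19]
  [18, 17, 4, 0, 10]
  [5, 4, 5, 17, 0]
D(4):
  [0, -1, ∞, ∞, 5]
  [6, 0, ∞, ∞, 11]
  [14, 13, 0, 15, 19]
  [18, 17, 4, 0, 10]
  [5, 4, 5, 17, 0]
D(5):
  [0, -1, 10, 22, 5]
  [6, 0, 16, 28, 11]
  [14, 13, 0, 15, 19]
  [15, 14, 4, 0, 10]
  [5, 4, 5, 17, 0]
Answer: G* = [[0, -1, 10, 22, 5], [6, 0, 16, 28, 11], [14, 13, 0, 15, 19], [15, 14, 4, 0, 10], [5, 4, 5, 17, 0]]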